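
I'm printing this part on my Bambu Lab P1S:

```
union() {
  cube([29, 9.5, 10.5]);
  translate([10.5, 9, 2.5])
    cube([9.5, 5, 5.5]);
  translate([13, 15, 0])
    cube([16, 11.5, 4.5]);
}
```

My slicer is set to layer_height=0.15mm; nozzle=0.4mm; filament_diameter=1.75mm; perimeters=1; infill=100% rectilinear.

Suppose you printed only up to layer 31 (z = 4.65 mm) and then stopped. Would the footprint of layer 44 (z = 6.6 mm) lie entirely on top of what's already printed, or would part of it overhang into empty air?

entirely on top

Compare the two slices. At z = 4.65: the 29×9.5 cube contributes its full rectangle (area 275.50 mm²); the 9.5×5 cube at (10.5, 9) contributes its full rectangle (area 47.50 mm²); the cube at (13, 15) is absent (z outside [0, 4.5]); Combining (union): the regions partially overlap — summed areas 323.00 mm² minus the doubly-counted overlap 4.75 mm² gives 318.25 mm² — area = 318.25 mm². At z = 6.6: the cube (footprint 29×9.5) is included at this height (area 275.50 mm²); the 9.5×5 cube at (10.5, 9) contributes its full rectangle (area 47.50 mm²); the cube at (13, 15) is not intersected at this z (z outside [0, 4.5]); Combining (union): the regions partially overlap — summed areas 323.00 mm² minus the doubly-counted overlap 4.75 mm² gives 318.25 mm² — area = 318.25 mm². Checking containment: the cross-section at z = 6.6 is a subset of the cross-section at z = 4.65.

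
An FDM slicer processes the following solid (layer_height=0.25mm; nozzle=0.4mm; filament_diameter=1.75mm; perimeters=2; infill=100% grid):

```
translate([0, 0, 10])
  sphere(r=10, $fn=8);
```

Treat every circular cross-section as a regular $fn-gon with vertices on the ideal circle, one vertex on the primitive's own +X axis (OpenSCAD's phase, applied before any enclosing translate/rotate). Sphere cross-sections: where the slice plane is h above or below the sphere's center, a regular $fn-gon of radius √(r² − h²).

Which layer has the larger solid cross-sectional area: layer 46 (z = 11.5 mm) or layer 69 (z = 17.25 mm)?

Layer 46 (z = 11.5): the r=10 sphere contributes a regular 8-gon of circumradius √(10²−1.5²) = 9.887 (area = (8/2)·9.887²·sin(360°/8) = 276.48 mm²). So its area = 276.48 mm². Layer 69 (z = 17.25): the r=10 sphere contributes a regular 8-gon of circumradius √(10²−7.25²) = 6.887 (area = (8/2)·6.887²·sin(360°/8) = 134.17 mm²). So its area = 134.17 mm². Layer 46 is larger (276.48 vs 134.17 mm²).

layer 46 (z = 11.5 mm)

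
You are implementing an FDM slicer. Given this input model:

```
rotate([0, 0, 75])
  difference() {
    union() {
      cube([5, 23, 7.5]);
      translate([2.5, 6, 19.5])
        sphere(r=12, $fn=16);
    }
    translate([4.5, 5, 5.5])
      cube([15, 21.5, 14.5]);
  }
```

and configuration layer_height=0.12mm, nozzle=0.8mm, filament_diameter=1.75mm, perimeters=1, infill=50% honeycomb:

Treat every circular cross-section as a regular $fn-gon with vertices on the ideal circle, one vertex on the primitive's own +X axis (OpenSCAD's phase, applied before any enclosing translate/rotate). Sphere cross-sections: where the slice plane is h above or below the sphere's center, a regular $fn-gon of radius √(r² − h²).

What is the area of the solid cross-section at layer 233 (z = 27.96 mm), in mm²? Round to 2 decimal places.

221.74 mm²

At z = 27.96 mm: the cube does not reach this height (z outside [0, 7.5]); the r=12 sphere at (2.5, 6) contributes a regular 16-gon of circumradius √(12²−8.46²) = 8.510 (area = (16/2)·8.510²·sin(360°/16) = 221.74 mm²); Taking the union: only the r=12 sphere at (2.5, 6) is present, so the union is just that shape — area = 221.74 mm²; the cube at (4.5, 5) is not intersected at this z (z outside [5.5, 20]); Subtracting the remaining from the first: none of the subtracted shapes is present at this height, so the result so far is unchanged — area = 221.74 mm²; (whole slice rotated 75° about Z — lengths, areas and connectivity unchanged). Overall, the cross-section is a single solid region. Net area = 221.74 mm².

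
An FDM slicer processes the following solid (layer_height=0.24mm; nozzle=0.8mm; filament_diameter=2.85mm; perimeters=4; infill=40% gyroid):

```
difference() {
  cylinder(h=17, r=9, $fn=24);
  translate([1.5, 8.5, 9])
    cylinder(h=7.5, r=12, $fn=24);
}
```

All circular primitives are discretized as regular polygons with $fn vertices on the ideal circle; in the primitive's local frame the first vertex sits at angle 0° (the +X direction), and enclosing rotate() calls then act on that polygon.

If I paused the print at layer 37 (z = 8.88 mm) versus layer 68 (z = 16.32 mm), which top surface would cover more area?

layer 37 (z = 8.88 mm)

Layer 37 (z = 8.88): the r=9 cylinder contributes a regular 24-gon of circumradius 9 (area = (24/2)·9.000²·sin(360°/24) = 251.57 mm²); the cylinder at (1.5, 8.5) is not intersected at this z (z outside [9, 16.5]); Taking the first minus the rest: none of the subtracted shapes is present at this height, so the r=9 cylinder is unchanged — area = 251.57 mm². So its area = 251.57 mm². Layer 68 (z = 16.32): the r=9 cylinder gives a regular 24-gon of circumradius 9 (constant along its height) (area = (24/2)·9.000²·sin(360°/24) = 251.57 mm²); the cylinder at (1.5, 8.5): section is a regular 24-gon, circumradius r=12 (area = (24/2)·12.000²·sin(360°/24) = 447.24 mm²); Subtracting the remaining from the first: starting from the r=9 cylinder (251.57 mm²), the r=12 cylinder at (1.5, 8.5) partially overlaps it — only the 162.67 mm² overlap (of its 447.24 mm²) is removed, clipping the outline — area = 88.91 mm². So its area = 88.91 mm². Layer 37 is larger (251.57 vs 88.91 mm²).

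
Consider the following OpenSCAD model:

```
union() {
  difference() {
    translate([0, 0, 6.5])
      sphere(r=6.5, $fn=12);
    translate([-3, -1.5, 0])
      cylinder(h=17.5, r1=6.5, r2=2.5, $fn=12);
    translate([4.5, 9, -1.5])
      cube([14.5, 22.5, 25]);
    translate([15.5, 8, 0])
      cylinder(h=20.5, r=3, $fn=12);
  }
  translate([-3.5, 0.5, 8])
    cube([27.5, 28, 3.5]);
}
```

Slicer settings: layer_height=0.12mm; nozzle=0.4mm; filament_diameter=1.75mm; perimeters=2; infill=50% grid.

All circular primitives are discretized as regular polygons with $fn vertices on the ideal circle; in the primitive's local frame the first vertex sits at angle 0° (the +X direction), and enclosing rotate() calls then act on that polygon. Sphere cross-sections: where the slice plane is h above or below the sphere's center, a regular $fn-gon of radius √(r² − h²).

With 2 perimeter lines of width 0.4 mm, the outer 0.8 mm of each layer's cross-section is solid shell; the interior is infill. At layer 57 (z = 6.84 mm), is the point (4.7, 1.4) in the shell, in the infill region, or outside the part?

infill

At z = 6.84 mm: the r=6.5 sphere contributes a regular 12-gon of circumradius √(6.5²−0.34²) = 6.491; the cone at (-3, -1.5) (r1=6.5→r2=2.5) has section circumradius 4.937 here — a regular 12-gon; the 14.5×22.5 cube at (4.5, 9) contributes its full rectangle; the r=3 cylinder at (15.5, 8) gives a regular 12-gon of circumradius 3 (constant along its height); After the difference (first − rest): starting from the r=6.5 sphere, the cone at (-3, -1.5) partially overlaps it — only the 58.78 mm² overlap (of its 73.11 mm²) is removed, clipping the outline; the 14.5×22.5 cube at (4.5, 9) misses the remaining region (no effect); the r=3 cylinder at (15.5, 8) misses the remaining region (no effect) — 1 connected region; the cube at (-3.5, 0.5) is not intersected at this z (z outside [8, 11.5]); Combining (union): only that combined region is present, so the union is just that shape — 1 connected region. Overall, the cross-section is a single solid region. The nearest boundary edge runs (5.62, 3.25)→(6.49, 0.00); distance from the point to it = 1.37 mm. The point is inside the cross-section and 1.37 mm from the nearest boundary — more than the 0.8 mm shell width (2 × 0.4), so it's in the infill interior.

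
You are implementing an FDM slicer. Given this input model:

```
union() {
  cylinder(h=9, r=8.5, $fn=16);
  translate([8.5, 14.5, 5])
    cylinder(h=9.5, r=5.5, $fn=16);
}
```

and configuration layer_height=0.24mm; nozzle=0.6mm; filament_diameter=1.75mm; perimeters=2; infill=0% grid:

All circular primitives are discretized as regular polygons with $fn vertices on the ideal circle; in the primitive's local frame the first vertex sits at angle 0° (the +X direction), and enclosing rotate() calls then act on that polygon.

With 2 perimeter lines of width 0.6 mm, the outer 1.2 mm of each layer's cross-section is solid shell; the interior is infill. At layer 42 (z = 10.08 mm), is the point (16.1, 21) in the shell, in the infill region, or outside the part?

At z = 10.08 mm: the cylinder does not reach this height (z outside [0, 9]); the r=5.5 cylinder at (8.5, 14.5) gives a regular 16-gon of circumradius 5.5 (constant along its height); Taking the union: only the r=5.5 cylinder at (8.5, 14.5) is present, so the union is just that shape — 1 connected region. Overall, the cross-section is a single solid region. The nearest boundary edge runs (13.58, 16.60)→(12.39, 18.39); distance from the point to it = 4.54 mm. The point is not inside any of the regions above, so it lies outside the cross-section (4.54 mm from the nearest boundary).

outside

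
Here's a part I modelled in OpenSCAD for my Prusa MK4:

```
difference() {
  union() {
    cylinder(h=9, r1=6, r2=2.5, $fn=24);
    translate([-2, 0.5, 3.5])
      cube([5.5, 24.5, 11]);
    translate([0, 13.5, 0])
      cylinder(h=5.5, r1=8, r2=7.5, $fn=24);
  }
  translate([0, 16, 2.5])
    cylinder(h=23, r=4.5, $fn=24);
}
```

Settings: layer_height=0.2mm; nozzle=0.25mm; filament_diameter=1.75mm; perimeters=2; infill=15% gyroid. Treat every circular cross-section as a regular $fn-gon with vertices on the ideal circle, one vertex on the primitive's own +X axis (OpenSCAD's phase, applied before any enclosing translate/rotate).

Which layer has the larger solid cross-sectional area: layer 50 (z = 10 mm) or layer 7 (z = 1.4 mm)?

Layer 50 (z = 10): the cone is not intersected at this z (z outside [0, 9]); the cube at (-2, 0.5) is present — its section is the full 5.5×24.5 rectangle (area 134.75 mm²); the cone at (0, 13.5) is not intersected at this z (z outside [0, 5.5]); Combining (union): only the 5.5×24.5 cube at (-2, 0.5) is present, so the union is just that shape — area = 134.75 mm²; the cylinder at (0, 16): section is a regular 24-gon, circumradius r=4.5 (area = (24/2)·4.500²·sin(360°/24) = 62.89 mm²); Subtracting the remaining from the first: starting from that combined region (134.75 mm²), the r=4.5 cylinder at (0, 16) partially overlaps it — only the 45.02 mm² overlap (of its 62.89 mm²) is removed, clipping the outline — area = 89.73 mm². So its area = 89.73 mm². Layer 7 (z = 1.4): the cone (r1=6→r2=2.5) has section circumradius 5.456 here — a regular 24-gon (area = (24/2)·5.456²·sin(360°/24) = 92.44 mm²); the cube at (-2, 0.5) does not reach this height (z outside [3.5, 14.5]); the cone at (0, 13.5) contributes a regular 24-gon of circumradius 7.873 (interpolated between r1=8 and r2=7.5 at t=0.255) (area = (24/2)·7.873²·sin(360°/24) = 192.50 mm²); Merging all regions: the 2 present regions are separate (no shared area or edge), so areas and boundary lengths simply add and each stays a separate island — area = 284.94 mm²; the cylinder at (0, 16) does not reach this height (z outside [2.5, 25.5]); Subtracting the remaining from the first: none of the subtracted shapes is present at this height, so that combined region is unchanged — area = 284.94 mm². So its area = 284.94 mm². Layer 7 is larger (284.94 vs 89.73 mm²).

layer 7 (z = 1.4 mm)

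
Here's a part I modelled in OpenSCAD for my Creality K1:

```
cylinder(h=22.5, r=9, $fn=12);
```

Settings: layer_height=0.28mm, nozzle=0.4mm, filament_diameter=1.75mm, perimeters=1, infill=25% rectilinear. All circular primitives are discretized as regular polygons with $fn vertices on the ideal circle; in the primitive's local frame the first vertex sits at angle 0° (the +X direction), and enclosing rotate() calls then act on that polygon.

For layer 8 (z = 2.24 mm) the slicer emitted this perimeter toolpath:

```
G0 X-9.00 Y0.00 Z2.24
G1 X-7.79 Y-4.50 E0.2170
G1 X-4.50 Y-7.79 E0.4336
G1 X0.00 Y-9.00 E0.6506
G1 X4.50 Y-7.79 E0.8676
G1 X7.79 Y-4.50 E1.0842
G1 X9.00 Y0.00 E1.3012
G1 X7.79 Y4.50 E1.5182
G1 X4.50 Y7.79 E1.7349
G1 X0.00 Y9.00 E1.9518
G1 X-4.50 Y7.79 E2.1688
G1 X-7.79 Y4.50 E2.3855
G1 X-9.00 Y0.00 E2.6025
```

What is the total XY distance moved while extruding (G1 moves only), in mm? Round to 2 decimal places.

55.89 mm

Sum the Euclidean lengths of each G1 segment: total = 55.89 mm.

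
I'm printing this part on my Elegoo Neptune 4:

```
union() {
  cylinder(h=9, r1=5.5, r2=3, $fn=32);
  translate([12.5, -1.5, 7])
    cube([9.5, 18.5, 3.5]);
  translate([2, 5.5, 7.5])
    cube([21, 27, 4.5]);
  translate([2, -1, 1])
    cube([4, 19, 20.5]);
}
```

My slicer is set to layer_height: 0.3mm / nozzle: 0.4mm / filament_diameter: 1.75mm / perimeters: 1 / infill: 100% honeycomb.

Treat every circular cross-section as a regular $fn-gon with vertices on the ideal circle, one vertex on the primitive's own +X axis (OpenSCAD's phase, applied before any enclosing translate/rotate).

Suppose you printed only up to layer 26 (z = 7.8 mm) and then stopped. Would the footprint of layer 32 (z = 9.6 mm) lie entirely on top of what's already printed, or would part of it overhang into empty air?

Compare the two slices. At z = 7.8: the cone: at t=0.867 of its height the radius interpolates to r₁+(r₂−r₁)t = 3.333, giving a regular 32-gon of that circumradius (area = (32/2)·3.333²·sin(360°/32) = 34.68 mm²); the 9.5×18.5 cube at (12.5, -1.5) contributes its full rectangle (area 175.75 mm²); the 21×27 cube at (2, 5.5) contributes its full rectangle (area 567.00 mm²); the cube at (2, -1) is present — its section is the full 4×19 rectangle (area 76.00 mm²); Taking the union: the regions partially overlap — summed areas 853.43 mm² minus the doubly-counted overlap 162.97 mm² gives 690.46 mm² — area = 690.46 mm². At z = 9.6: the cone is absent (z outside [0, 9]); the cube at (12.5, -1.5) is present — its section is the full 9.5×18.5 rectangle (area 175.75 mm²); the 21×27 cube at (2, 5.5) contributes its full rectangle (area 567.00 mm²); the cube at (2, -1) is present — its section is the full 4×19 rectangle (area 76.00 mm²); Taking the union: the regions partially overlap — summed areas 818.75 mm² minus the doubly-counted overlap 159.25 mm² gives 659.50 mm² — area = 659.50 mm². Checking containment: the cross-section at z = 9.6 is a subset of the cross-section at z = 7.8.

entirely on top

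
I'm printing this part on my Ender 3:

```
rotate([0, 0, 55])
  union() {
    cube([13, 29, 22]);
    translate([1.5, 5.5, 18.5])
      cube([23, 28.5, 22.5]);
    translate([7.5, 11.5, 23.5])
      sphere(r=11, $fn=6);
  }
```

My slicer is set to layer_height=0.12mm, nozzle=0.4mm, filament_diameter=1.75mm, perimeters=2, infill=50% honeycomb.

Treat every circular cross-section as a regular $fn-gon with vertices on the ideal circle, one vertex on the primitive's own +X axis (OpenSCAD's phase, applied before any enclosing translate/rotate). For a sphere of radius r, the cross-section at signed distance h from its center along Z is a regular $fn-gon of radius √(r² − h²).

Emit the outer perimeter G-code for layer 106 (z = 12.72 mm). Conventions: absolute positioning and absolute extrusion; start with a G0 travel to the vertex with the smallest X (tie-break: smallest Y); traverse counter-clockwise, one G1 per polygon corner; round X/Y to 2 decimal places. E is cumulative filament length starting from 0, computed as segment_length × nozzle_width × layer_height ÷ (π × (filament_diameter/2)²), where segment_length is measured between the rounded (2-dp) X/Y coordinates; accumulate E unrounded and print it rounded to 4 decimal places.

At z = 12.72 mm: the 13×29 cube contributes its full rectangle; the cube at (1.5, 5.5) is not intersected at this z (z outside [18.5, 41]); the r=11 sphere at (7.5, 11.5) slices to a regular 6-gon of circumradius 2.189 (√(r²−h²) with h=10.78 from center); Merging all regions: the r=11 sphere at (7.5, 11.5) lies entirely inside the 13×29 cube, so the union is just the 13×29 cube — 1 connected region; (whole slice rotated 55° about Z — lengths, areas and connectivity unchanged). The outline is a single polygon with 4 vertices. Extrusion per mm of travel: 0.4 × 0.12 / (π × 0.875²) = 0.019956. Accumulating E over each segment gives final E = 1.6765.

G0 X-23.76 Y16.63 Z12.72
G1 X0.00 Y0.00 E0.5788
G1 X7.46 Y10.65 E0.8382
G1 X-16.30 Y27.28 E1.4170
G1 X-23.76 Y16.63 E1.6765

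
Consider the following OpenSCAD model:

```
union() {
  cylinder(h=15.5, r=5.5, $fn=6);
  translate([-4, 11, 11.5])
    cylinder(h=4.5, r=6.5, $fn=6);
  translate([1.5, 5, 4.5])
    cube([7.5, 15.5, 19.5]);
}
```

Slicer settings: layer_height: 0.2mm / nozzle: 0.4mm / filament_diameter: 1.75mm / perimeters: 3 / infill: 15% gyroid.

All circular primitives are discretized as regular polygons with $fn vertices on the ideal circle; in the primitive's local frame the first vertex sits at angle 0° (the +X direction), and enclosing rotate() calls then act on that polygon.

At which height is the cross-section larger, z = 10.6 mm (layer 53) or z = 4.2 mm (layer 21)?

layer 53 (z = 10.6 mm)

Layer 53 (z = 10.6): the cylinder: section is a regular 6-gon, circumradius r=5.5 (area = (6/2)·5.500²·sin(360°/6) = 78.59 mm²); the cylinder at (-4, 11) is absent (z outside [11.5, 16]); the 7.5×15.5 cube at (1.5, 5) contributes its full rectangle (area 116.25 mm²); Taking the union: the 2 present regions are separate (no shared area or edge), so areas and boundary lengths simply add and each stays a separate island — area = 194.84 mm². So its area = 194.84 mm². Layer 21 (z = 4.2): the cylinder: section is a regular 6-gon, circumradius r=5.5 (area = (6/2)·5.500²·sin(360°/6) = 78.59 mm²); the cylinder at (-4, 11) is absent (z outside [11.5, 16]); the cube at (1.5, 5) does not reach this height (z outside [4.5, 24]); Taking the union: only the r=5.5 cylinder is present, so the union is just that shape — area = 78.59 mm². So its area = 78.59 mm². Layer 53 is larger (194.84 vs 78.59 mm²).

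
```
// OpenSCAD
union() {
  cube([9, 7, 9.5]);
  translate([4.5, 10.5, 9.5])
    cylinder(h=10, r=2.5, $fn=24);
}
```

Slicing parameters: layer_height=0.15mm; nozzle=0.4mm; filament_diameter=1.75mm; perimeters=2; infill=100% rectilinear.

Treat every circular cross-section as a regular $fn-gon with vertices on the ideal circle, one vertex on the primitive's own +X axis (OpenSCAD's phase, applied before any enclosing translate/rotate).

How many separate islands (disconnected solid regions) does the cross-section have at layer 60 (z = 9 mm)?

At z = 9 mm: the 9×7 cube contributes its full rectangle; the cylinder at (4.5, 10.5) is not intersected at this z (z outside [9.5, 19.5]); Taking the union: only the 9×7 cube is present, so the union is just that shape — 1 connected region. Overall, the cross-section is a single solid region. Island count = 1.

1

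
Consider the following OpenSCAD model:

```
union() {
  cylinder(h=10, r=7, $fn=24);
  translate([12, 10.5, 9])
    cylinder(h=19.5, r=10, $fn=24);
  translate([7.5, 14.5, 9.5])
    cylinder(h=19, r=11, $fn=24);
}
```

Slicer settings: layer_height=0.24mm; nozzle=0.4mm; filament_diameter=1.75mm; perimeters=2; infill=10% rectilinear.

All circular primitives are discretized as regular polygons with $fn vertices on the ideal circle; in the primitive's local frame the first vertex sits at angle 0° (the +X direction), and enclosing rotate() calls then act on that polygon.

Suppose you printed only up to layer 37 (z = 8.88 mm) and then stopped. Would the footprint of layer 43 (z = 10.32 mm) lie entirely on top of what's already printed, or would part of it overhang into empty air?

part overhangs

Compare the two slices. At z = 8.88: the r=7 cylinder gives a regular 24-gon of circumradius 7 (constant along its height) (area = (24/2)·7.000²·sin(360°/24) = 152.19 mm²); the cylinder at (12, 10.5) is not intersected at this z (z outside [9, 28.5]); the cylinder at (7.5, 14.5) is not intersected at this z (z outside [9.5, 28.5]); Combining (union): only the r=7 cylinder is present, so the union is just that shape — area = 152.19 mm². At z = 10.32: the cylinder does not reach this height (z outside [0, 10]); the r=10 cylinder at (12, 10.5) contributes a regular 24-gon of circumradius 10 (area = (24/2)·10.000²·sin(360°/24) = 310.58 mm²); the cylinder at (7.5, 14.5): section is a regular 24-gon, circumradius r=11 (area = (24/2)·11.000²·sin(360°/24) = 375.81 mm²); Taking the union: the regions partially overlap — summed areas 686.39 mm² minus the doubly-counted overlap 217.46 mm² gives 468.93 mm² — area = 468.93 mm². Checking containment: at z = 10.32 the cross-section extends beyond the z = 8.88 cross-section by about 460.17 mm².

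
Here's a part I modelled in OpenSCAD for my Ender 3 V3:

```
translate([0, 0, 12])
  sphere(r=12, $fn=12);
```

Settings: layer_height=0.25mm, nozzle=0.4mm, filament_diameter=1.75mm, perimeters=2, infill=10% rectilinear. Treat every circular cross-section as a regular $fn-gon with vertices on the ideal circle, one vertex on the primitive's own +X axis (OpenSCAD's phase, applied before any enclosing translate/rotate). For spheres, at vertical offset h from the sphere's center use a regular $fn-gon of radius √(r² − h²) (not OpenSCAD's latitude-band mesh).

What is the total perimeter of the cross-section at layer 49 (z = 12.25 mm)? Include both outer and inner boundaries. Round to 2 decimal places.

74.52 mm

At z = 12.25 mm: the r=12 sphere slices to a regular 12-gon of circumradius 11.997 (√(r²−h²) with h=0.25 from center) (perimeter = 2·12·11.997·sin(180°/12) = 74.52 mm). Overall, the cross-section is a single solid region. Total boundary length (outer) = 74.52 mm.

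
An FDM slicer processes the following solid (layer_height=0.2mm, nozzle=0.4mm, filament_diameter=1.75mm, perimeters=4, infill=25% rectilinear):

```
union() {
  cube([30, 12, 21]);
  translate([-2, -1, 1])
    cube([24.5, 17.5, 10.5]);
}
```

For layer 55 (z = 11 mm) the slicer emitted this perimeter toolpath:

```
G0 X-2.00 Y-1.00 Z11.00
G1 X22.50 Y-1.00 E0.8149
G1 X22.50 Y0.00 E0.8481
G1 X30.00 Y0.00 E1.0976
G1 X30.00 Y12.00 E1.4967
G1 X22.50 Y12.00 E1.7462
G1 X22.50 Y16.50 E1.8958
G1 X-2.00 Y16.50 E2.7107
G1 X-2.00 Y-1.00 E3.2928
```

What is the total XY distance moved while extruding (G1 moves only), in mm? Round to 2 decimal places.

Sum the Euclidean lengths of each G1 segment: total = 99.00 mm.

99.00 mm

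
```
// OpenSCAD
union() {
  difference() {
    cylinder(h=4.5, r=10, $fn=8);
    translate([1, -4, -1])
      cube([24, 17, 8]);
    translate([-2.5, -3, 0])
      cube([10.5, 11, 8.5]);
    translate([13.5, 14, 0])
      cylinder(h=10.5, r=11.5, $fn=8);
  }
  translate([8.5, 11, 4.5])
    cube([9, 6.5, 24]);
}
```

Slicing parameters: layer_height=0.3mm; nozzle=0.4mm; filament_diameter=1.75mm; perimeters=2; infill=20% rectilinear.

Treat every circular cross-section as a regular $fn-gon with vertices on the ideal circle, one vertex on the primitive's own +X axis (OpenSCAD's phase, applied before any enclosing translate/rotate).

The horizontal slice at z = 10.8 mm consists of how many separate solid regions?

At z = 10.8 mm: the cylinder is not intersected at this z (z outside [0, 4.5]); the cube at (1, -4) is absent (z outside [-1, 7]); the cube at (-2.5, -3) is absent (z outside [0, 8.5]); the cylinder at (13.5, 14) is absent (z outside [0, 10.5]); Subtracting the remaining from the first: the first operand is absent here, so nothing remains; the 9×6.5 cube at (8.5, 11) contributes its full rectangle; Merging all regions: only the 9×6.5 cube at (8.5, 11) is present, so the union is just that shape — 1 connected region. The result has 1 disconnected region.

1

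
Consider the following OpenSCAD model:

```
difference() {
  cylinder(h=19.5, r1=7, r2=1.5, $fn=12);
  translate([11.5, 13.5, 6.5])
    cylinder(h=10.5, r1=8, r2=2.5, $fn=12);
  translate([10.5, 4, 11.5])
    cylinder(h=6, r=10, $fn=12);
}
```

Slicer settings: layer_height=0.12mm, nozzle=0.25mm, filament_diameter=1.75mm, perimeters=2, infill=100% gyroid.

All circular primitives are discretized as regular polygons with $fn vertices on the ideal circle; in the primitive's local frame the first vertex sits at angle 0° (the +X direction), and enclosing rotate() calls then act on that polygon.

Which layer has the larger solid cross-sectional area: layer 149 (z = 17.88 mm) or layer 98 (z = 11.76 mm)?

layer 98 (z = 11.76 mm)

Layer 149 (z = 17.88): the cone: at t=0.917 of its height the radius interpolates to r₁+(r₂−r₁)t = 1.957, giving a regular 12-gon of that circumradius (area = (12/2)·1.957²·sin(360°/12) = 11.49 mm²); the cone at (11.5, 13.5) is not intersected at this z (z outside [6.5, 17]); the cylinder at (10.5, 4) is absent (z outside [11.5, 17.5]); After the difference (first − rest): none of the subtracted shapes is present at this height, so the cone is unchanged — area = 11.49 mm². So its area = 11.49 mm². Layer 98 (z = 11.76): the cone (r1=7→r2=1.5) has section circumradius 3.683 here — a regular 12-gon (area = (12/2)·3.683²·sin(360°/12) = 40.70 mm²); the cone at (11.5, 13.5): at t=0.501 of its height the radius interpolates to r₁+(r₂−r₁)t = 5.245, giving a regular 12-gon of that circumradius (area = (12/2)·5.245²·sin(360°/12) = 82.52 mm²); the cylinder at (10.5, 4): section is a regular 12-gon, circumradius r=10 (area = (12/2)·10.000²·sin(360°/12) = 300.00 mm²); After the difference (first − rest): starting from the cone (40.70 mm²), the cone at (11.5, 13.5) misses the remaining region (no effect); the r=10 cylinder at (10.5, 4) partially overlaps it — only the 9.04 mm² overlap (of its 300.00 mm²) is removed, clipping the outline — area = 31.66 mm². So its area = 31.66 mm². Layer 98 is larger (31.66 vs 11.49 mm²).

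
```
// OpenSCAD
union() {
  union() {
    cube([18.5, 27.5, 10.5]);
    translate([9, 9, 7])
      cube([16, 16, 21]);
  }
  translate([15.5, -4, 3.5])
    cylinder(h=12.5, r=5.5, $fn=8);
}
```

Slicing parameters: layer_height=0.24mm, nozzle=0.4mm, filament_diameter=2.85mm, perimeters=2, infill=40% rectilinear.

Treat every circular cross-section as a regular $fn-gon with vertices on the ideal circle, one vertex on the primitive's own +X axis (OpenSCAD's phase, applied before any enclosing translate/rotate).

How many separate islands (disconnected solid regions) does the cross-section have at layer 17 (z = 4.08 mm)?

At z = 4.08 mm: the 18.5×27.5 cube contributes its full rectangle; the cube at (9, 9) does not reach this height (z outside [7, 28]); Combining (union): only the 18.5×27.5 cube is present, so the union is just that shape — 1 connected region; the cylinder at (15.5, -4): section is a regular 8-gon, circumradius r=5.5; Combining (union): the regions partially overlap (shared area 5.35 mm²), so overlapping operands fuse into one piece — 1 connected region. Overall, the cross-section is a single solid region. Island count = 1.

1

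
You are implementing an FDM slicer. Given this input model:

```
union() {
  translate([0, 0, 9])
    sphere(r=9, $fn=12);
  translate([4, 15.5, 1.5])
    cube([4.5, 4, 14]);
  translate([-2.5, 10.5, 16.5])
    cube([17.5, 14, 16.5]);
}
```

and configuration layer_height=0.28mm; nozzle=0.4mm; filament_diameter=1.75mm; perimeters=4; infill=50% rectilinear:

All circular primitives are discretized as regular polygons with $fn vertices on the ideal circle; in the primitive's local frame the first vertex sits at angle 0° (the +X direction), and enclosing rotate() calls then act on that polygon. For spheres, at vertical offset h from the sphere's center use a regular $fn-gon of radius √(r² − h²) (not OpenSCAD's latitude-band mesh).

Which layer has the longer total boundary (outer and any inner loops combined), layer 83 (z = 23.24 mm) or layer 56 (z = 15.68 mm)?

Layer 83 (z = 23.24): the sphere is not intersected at this z (|z−center|=14.240 > r=9); the cube at (4, 15.5) is not intersected at this z (z outside [1.5, 15.5]); the 17.5×14 cube at (-2.5, 10.5) contributes its full rectangle (perimeter 63.00 mm); Merging all regions: only the 17.5×14 cube at (-2.5, 10.5) is present, so the union is just that shape — boundary = 63.00 mm. So its perimeter = 63.00 mm. Layer 56 (z = 15.68): the sphere: section is a regular 12-gon, circumradius = √(r²−h²) = √(9²−6.68²) = 6.031 (perimeter = 2·12·6.031·sin(180°/12) = 37.46 mm); the cube at (4, 15.5) is absent (z outside [1.5, 15.5]); the cube at (-2.5, 10.5) does not reach this height (z outside [16.5, 33]); Combining (union): only the r=9 sphere is present, so the union is just that shape — boundary = 37.46 mm. So its perimeter = 37.46 mm. Layer 83 is larger (63.00 vs 37.46 mm).

layer 83 (z = 23.24 mm)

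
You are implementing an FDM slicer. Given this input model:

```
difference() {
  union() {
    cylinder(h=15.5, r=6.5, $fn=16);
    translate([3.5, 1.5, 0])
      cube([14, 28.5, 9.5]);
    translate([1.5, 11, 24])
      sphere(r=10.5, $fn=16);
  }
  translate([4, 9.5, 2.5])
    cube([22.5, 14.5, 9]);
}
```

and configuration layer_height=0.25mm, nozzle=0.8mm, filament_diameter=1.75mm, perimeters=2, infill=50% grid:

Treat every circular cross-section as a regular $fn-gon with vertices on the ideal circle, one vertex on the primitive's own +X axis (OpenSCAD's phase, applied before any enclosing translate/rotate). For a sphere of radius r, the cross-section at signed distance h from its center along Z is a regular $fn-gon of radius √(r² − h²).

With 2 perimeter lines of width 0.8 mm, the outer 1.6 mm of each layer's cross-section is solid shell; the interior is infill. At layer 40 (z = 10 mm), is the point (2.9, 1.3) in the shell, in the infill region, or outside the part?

At z = 10 mm: the cylinder: section is a regular 16-gon, circumradius r=6.5; the cube at (3.5, 1.5) is absent (z outside [0, 9.5]); the sphere at (1.5, 11) is not intersected at this z (|z−center|=14.000 > r=10.5); Merging all regions: only the r=6.5 cylinder is present, so the union is just that shape — 1 connected region; the cube at (4, 9.5) is present — its section is the full 22.5×14.5 rectangle; Subtracting the remaining from the first: starting from that combined region, the 22.5×14.5 cube at (4, 9.5) misses the remaining region (no effect) — 1 connected region. Overall, the cross-section is a single solid region. The nearest boundary edge runs (4.60, 4.60)→(6.01, 2.49); distance from the point to it = 3.24 mm. The point is inside the cross-section and 3.24 mm from the nearest boundary — more than the 1.6 mm shell width (2 × 0.8), so it's in the infill interior.

infill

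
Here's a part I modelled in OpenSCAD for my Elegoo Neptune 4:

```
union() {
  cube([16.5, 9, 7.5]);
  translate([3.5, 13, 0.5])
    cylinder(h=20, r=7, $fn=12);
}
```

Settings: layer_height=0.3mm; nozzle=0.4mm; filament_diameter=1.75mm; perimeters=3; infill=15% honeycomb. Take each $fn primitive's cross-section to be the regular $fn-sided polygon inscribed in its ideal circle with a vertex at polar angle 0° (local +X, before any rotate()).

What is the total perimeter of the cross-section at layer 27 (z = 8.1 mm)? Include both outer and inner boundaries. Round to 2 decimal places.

43.48 mm

At z = 8.1 mm: the cube does not reach this height (z outside [0, 7.5]); the cylinder at (3.5, 13): section is a regular 12-gon, circumradius r=7 (perimeter = 2·12·7.000·sin(180°/12) = 43.48 mm); Combining (union): only the r=7 cylinder at (3.5, 13) is present, so the union is just that shape — boundary = 43.48 mm. Overall, the cross-section is a single solid region. Total boundary length (outer) = 43.48 mm.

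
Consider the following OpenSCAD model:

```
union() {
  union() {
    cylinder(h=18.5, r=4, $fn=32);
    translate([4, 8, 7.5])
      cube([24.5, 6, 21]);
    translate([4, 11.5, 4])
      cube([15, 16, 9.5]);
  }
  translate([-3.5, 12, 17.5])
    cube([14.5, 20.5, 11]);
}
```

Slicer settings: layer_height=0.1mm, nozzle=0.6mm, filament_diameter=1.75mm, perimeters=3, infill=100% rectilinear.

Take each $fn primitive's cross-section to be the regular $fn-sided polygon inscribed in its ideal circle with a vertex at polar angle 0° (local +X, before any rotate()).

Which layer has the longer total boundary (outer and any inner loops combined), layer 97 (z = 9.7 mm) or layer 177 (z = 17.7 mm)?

Layer 97 (z = 9.7): the r=4 cylinder gives a regular 32-gon of circumradius 4 (constant along its height) (perimeter = 2·32·4.000·sin(180°/32) = 25.09 mm); the 24.5×6 cube at (4, 8) contributes its full rectangle (perimeter 61.00 mm); the 15×16 cube at (4, 11.5) contributes its full rectangle (perimeter 62.00 mm); Merging all regions: the regions partially overlap (shared area 37.50 mm²), so the edge portions inside another operand are dropped and the merged outline is re-measured after clipping — boundary = 113.09 mm; the cube at (-3.5, 12) does not reach this height (z outside [17.5, 28.5]); Taking the union: only that combined region is present, so the union is just that shape — boundary = 113.09 mm. So its perimeter = 113.09 mm. Layer 177 (z = 17.7): the r=4 cylinder contributes a regular 32-gon of circumradius 4 (perimeter = 2·32·4.000·sin(180°/32) = 25.09 mm); the 24.5×6 cube at (4, 8) contributes its full rectangle (perimeter 61.00 mm); the cube at (4, 11.5) is absent (z outside [4, 13.5]); Combining (union): the 2 present regions are separate (no shared area or edge), so areas and boundary lengths simply add and each stays a separate island — boundary = 86.09 mm; the cube at (-3.5, 12) is present — its section is the full 14.5×20.5 rectangle (perimeter 70.00 mm); Taking the union: the regions partially overlap (shared area 14.00 mm²), so the edge portions inside another operand are dropped and the merged outline is re-measured after clipping — boundary = 138.09 mm. So its perimeter = 138.09 mm. Layer 177 is larger (138.09 vs 113.09 mm).

layer 177 (z = 17.7 mm)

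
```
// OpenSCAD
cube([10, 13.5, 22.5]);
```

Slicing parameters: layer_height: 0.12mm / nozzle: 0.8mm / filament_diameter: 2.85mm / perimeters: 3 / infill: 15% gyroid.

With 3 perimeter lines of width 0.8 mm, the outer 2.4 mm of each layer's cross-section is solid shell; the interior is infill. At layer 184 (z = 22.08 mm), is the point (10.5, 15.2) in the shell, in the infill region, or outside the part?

outside

At z = 22.08 mm: the 10×13.5 cube contributes its full rectangle. Overall, the cross-section is a single solid region. The nearest boundary edge runs (10.00, 0.00)→(10.00, 13.50); distance from the point to it = 1.77 mm. The point is not inside any of the regions above, so it lies outside the cross-section (1.77 mm from the nearest boundary).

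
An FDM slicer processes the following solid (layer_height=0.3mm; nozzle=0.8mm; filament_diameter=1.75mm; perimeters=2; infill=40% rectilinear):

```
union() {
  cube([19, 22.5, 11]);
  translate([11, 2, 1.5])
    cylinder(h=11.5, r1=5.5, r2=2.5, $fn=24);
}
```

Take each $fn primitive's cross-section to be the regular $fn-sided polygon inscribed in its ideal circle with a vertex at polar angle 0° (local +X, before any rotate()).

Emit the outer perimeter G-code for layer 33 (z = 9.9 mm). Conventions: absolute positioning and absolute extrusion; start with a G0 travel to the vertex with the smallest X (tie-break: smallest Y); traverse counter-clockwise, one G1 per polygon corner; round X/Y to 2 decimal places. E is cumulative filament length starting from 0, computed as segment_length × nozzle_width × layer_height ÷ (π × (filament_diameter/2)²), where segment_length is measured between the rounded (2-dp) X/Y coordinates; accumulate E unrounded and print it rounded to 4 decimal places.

G0 X0.00 Y0.00 Z9.90
G1 X8.40 Y0.00 E0.8382
G1 X8.66 Y-0.34 E0.8809
G1 X9.35 Y-0.87 E0.9677
G1 X10.14 Y-1.20 E1.0531
G1 X11.00 Y-1.31 E1.1396
G1 X11.86 Y-1.20 E1.2261
G1 X12.65 Y-0.87 E1.3116
G1 X13.34 Y-0.34 E1.3984
G1 X13.60 Y0.00 E1.4411
G1 X19.00 Y0.00 E1.9799
G1 X19.00 Y22.50 E4.2249
G1 X0.00 Y22.50 E6.1208
G1 X0.00 Y0.00 E8.3658

At z = 9.9 mm: the cube is present — its section is the full 19×22.5 rectangle; the cone at (11, 2): at t=0.730 of its height the radius interpolates to r₁+(r₂−r₁)t = 3.309, giving a regular 24-gon of that circumradius; Combining (union): the regions partially overlap (shared area 29.30 mm²), so overlapping operands fuse into one piece — 1 connected region. The outline is a single polygon with 13 vertices. Extrusion per mm of travel: 0.8 × 0.3 / (π × 0.875²) = 0.099780. Accumulating E over each segment gives final E = 8.3658.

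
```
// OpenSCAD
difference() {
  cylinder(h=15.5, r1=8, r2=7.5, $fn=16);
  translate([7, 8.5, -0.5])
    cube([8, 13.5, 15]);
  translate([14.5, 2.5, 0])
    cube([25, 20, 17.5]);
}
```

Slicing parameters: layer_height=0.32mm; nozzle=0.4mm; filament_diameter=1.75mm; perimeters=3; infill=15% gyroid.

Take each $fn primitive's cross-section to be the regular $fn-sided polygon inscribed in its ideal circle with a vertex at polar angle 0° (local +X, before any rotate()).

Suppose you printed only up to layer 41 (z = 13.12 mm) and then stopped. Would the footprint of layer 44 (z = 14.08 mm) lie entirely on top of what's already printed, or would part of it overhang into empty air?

entirely on top

Compare the two slices. At z = 13.12: the cone: at t=0.846 of its height the radius interpolates to r₁+(r₂−r₁)t = 7.577, giving a regular 16-gon of that circumradius (area = (16/2)·7.577²·sin(360°/16) = 175.75 mm²); the 8×13.5 cube at (7, 8.5) contributes its full rectangle (area 108.00 mm²); the cube at (14.5, 2.5) is present — its section is the full 25×20 rectangle (area 500.00 mm²); Taking the first minus the rest: starting from the cone (175.75 mm²), the 8×13.5 cube at (7, 8.5) misses the remaining region (no effect); the 25×20 cube at (14.5, 2.5) misses the remaining region (no effect) — area = 175.75 mm². At z = 14.08: the cone contributes a regular 16-gon of circumradius 7.546 (interpolated between r1=8 and r2=7.5 at t=0.908) (area = (16/2)·7.546²·sin(360°/16) = 174.32 mm²); the cube at (7, 8.5) is present — its section is the full 8×13.5 rectangle (area 108.00 mm²); the cube at (14.5, 2.5) (footprint 25×20) is included at this height (area 500.00 mm²); After the difference (first − rest): starting from the cone (174.32 mm²), the 8×13.5 cube at (7, 8.5) misses the remaining region (no effect); the 25×20 cube at (14.5, 2.5) misses the remaining region (no effect) — area = 174.32 mm². Checking containment: the cross-section at z = 14.08 is a subset of the cross-section at z = 13.12.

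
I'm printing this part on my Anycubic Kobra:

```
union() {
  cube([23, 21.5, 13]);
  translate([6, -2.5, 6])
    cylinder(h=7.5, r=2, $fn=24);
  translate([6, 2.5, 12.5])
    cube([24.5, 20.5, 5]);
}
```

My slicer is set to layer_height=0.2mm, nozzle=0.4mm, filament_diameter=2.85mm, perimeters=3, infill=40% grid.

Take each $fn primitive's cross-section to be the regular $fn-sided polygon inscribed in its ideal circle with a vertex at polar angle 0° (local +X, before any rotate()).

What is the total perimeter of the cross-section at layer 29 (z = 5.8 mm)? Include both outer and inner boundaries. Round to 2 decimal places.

At z = 5.8 mm: the cube (footprint 23×21.5) is included at this height (perimeter 89.00 mm); the cylinder at (6, -2.5) is absent (z outside [6, 13.5]); the cube at (6, 2.5) is absent (z outside [12.5, 17.5]); Combining (union): only the 23×21.5 cube is present, so the union is just that shape — boundary = 89.00 mm. Overall, the cross-section is a single solid region. Total boundary length (outer) = 89.00 mm.

89.00 mm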